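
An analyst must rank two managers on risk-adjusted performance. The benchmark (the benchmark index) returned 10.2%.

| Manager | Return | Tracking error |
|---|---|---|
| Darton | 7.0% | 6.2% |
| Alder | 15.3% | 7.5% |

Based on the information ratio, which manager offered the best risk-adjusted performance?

Alder

Darton: IR = (7.0% − 10.2%) / 6.2% = -0.516
Alder: IR = (15.3% − 10.2%) / 7.5% = 0.680
Highest: Alder (0.680).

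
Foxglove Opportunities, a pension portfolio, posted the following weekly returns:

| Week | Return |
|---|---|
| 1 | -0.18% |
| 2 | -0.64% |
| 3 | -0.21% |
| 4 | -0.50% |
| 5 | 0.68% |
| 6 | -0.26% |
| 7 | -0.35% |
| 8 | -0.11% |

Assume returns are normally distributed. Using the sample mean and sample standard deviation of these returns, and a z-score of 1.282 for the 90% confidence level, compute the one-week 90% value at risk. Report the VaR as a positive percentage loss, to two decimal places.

μ = (-0.18 − 0.64 − 0.21 − 0.5 + 0.68 − 0.26 − 0.35 − 0.11) / 8 = -0.1963%
Σ(r − μ)² = (-0.18 − (-0.1963))² + (-0.64 − (-0.1963))² + … = 1.0926
σ = √[1.0926 / 7] = 0.3951%
VaR = −(μ − z·σ) = −(-0.1963 − 1.282 × 0.3951) = −(-0.7028) = 0.7028%

0.70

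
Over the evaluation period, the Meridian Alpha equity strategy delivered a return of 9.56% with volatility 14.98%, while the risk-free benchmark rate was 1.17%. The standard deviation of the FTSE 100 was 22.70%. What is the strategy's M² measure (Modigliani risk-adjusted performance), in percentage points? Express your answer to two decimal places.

Sharpe = (Rp − Rf) / σp = (9.56% − 1.17%) / 14.98% = 0.5601
M² = Rf + Sharpe × σm = 1.17% + 0.5601 × 22.70% = 13.8843%

13.88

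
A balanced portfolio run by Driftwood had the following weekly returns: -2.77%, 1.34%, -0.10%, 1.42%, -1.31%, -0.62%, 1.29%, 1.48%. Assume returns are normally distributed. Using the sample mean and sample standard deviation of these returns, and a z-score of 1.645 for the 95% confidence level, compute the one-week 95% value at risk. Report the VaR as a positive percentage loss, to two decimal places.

r̄ = (-2.77 + 1.34 − 0.1 + 1.42 − 1.31 − 0.62 + 1.29 + 1.48) / 8 = 0.0913%
Sample std dev = √[17.3833 / 7] = 1.5759%
VaR = −(r̄ − z·σ) = −(0.0913 − 1.645 × 1.5759) = −(-2.5011) = 2.5011%

2.50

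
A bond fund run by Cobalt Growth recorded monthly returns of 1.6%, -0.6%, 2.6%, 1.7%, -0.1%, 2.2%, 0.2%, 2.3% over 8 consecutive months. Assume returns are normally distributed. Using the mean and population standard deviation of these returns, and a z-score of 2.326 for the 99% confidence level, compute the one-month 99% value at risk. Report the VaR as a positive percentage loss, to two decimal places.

Mean return r̄ = 9.90 / 8 = 1.2375%
Σ(r − r̄)² = 10.4988; population σ = √(10.4988/8) = 1.1456%
VaR = −(r̄ − z·σ) = −(1.2375 − 2.326 × 1.1456) = −(-1.4272) = 1.4272%

1.43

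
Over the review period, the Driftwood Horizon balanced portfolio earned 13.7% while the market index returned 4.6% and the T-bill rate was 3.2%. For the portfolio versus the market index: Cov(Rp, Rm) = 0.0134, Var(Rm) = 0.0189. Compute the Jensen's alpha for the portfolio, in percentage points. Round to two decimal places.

β = Cov / Var = 0.0134 / 0.0189 = 0.7090
E[R] = Rf + β(Rm − Rf) = 3.2% + 0.7090 × (4.6% − 3.2%) = 4.1926%
α = Rp − E[R] = 13.7% − 4.1926% = 9.5074

9.51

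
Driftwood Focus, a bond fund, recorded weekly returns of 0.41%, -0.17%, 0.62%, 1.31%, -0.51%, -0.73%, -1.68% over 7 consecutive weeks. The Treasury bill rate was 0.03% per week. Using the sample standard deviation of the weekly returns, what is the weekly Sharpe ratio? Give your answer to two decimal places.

-0.14

Mean return μ = -0.750 / 7 = -0.1071%
Σ(r − μ)² = 5.8325; sample σ = √(5.8325/6) = 0.9859%
Sharpe = (μ − rf) / σ = (-0.1071 − 0.03) / 0.9859 = -0.1371 / 0.9859 = -0.1391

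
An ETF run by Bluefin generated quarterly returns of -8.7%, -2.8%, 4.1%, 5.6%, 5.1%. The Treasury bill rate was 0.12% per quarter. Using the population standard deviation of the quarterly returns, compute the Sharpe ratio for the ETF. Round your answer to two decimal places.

0.10

r̄ = (-8.7 − 2.8 + 4.1 + 5.6 + 5.1) / 5 = 3.30 / 5 = 0.6600%
Σ(r − r̄)² = (-8.7 − 0.6600)² + (-2.8 − 0.6600)² + (4.1 − 0.6600)² + … = 155.5320
σ = √[155.5320 / 5] = 5.5773%
Sharpe = (r̄ − rf) / σ = (0.6600 − 0.12) / 5.5773 = 0.5400 / 5.5773 = 0.0968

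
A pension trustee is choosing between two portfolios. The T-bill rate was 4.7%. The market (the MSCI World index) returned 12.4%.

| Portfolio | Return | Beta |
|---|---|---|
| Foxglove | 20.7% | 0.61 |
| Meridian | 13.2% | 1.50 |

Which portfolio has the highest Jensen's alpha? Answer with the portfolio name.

Foxglove

Foxglove: α = 20.7% − [4.7% + 0.61 × (12.4% − 4.7%)] = 11.303
Meridian: α = 13.2% − [4.7% + 1.50 × (12.4% − 4.7%)] = -3.050
Highest: Foxglove (11.303).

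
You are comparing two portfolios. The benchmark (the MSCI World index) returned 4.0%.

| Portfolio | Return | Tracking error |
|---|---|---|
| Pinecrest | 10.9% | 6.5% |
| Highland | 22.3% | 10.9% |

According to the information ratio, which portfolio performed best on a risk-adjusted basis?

Pinecrest: IR = (10.9% − 4.0%) / 6.5% = 1.062
Highland: IR = (22.3% − 4.0%) / 10.9% = 1.679
Highest: Highland (1.679).

Highland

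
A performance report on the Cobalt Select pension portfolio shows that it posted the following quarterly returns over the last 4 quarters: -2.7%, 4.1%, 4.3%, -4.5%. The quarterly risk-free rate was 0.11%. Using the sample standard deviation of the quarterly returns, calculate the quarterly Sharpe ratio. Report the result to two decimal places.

Mean return r̄ = 1.20 / 4 = 0.3000%
Σ(r − r̄)² = 62.4800; sample σ = √(62.4800/3) = 4.5636%
Sharpe = (r̄ − rf) / σ = (0.3000 − 0.11) / 4.5636 = 0.1900 / 4.5636 = 0.0416

0.04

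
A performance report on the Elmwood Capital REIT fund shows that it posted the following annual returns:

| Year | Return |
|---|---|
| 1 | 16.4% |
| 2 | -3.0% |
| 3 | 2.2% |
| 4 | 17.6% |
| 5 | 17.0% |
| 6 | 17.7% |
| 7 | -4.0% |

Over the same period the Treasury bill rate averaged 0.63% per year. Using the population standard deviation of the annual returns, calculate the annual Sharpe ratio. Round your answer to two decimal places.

0.90

r̄ = (16.4 − 3 + 2.2 + 17.6 + 17 + 17.7 − 4) / 7 = 63.90 / 7 = 9.1286%
Population std dev = √[627.5343 / 7] = 9.4682%
Sharpe = (r̄ − rf) / σ = (9.1286 − 0.63) / 9.4682 = 8.4986 / 9.4682 = 0.8976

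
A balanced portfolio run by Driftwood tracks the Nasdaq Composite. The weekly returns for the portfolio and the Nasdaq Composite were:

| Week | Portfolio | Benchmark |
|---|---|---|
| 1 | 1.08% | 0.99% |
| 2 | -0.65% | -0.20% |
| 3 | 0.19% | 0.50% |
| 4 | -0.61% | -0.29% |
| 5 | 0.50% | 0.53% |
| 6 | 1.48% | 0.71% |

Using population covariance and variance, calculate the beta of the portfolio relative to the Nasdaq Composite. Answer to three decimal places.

1.569

r̄p = 0.3317%,  r̄m = 0.3733%
Cov = Σ(rp − r̄p)(rm − r̄m) / 6 = 0.3407
Var(rm) = Σ(rm − r̄m)² / 6 = 0.2172
β = Cov / Var = 0.3407 / 0.2172 = 1.5686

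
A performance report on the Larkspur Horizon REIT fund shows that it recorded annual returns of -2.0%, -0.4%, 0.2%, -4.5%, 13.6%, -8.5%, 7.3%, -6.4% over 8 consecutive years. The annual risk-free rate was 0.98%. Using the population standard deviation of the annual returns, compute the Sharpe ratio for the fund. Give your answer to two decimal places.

-0.16

Mean return μ = -0.70 / 8 = -0.0875%
Σ(r − μ)² = (-2 − (-0.0875))² + (-0.4 − (-0.0875))² + (0.2 − (-0.0875))² + … = 375.8488
σ = √[375.8488 / 8] = 6.8543%
Sharpe = (μ − rf) / σ = (-0.0875 − 0.98) / 6.8543 = -1.0675 / 6.8543 = -0.1557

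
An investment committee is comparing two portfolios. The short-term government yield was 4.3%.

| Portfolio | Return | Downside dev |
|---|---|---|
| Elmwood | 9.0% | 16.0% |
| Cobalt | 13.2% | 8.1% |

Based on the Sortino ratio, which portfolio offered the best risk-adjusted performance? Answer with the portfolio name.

Cobalt

Elmwood: Sortino ratio = (9.0% − 4.3%) / 16.0% = 0.294
Cobalt: Sortino ratio = (13.2% − 4.3%) / 8.1% = 1.099
Highest: Cobalt (1.099).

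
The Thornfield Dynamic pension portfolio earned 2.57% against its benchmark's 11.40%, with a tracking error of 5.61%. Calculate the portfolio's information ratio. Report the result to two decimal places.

IR = (Rp − Rb) / TE = (2.57% − 11.40%) / 5.61% = -8.83% / 5.61% = -1.5740

-1.57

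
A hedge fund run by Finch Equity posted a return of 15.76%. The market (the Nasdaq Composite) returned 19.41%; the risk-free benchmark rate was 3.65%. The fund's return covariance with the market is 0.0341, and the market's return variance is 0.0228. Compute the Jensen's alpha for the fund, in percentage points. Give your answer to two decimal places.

-11.46

β = Cov / Var = 0.0341 / 0.0228 = 1.4956
E[R] = Rf + β(Rm − Rf) = 3.65% + 1.4956 × (19.41% − 3.65%) = 27.2207%
α = Rp − E[R] = 15.76% − 27.2207% = -11.4607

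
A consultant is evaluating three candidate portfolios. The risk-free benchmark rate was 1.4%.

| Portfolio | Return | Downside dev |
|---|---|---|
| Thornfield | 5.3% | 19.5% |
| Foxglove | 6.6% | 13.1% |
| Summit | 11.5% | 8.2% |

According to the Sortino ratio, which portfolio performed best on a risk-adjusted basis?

Summit

Thornfield: Sortino ratio = (5.3% − 1.4%) / 19.5% = 0.200
Foxglove: Sortino ratio = (6.6% − 1.4%) / 13.1% = 0.397
Summit: Sortino ratio = (11.5% − 1.4%) / 8.2% = 1.232
Highest: Summit (1.232).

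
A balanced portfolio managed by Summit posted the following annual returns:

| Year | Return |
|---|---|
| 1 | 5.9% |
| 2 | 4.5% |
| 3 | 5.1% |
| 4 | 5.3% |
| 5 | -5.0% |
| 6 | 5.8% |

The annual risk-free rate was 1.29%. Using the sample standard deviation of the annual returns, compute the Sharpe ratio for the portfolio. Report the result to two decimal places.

r̄ = (5.9 + 4.5 + 5.1 + 5.3 − 5 + 5.8) / 6 = 3.6000%
Σ(r − r̄)² = (5.9 − 3.6000)² + (4.5 − 3.6000)² + … = 90.0400
sample σ = √(90.0400 / 5) = √18.0080 = 4.2436%
Sharpe = (r̄ − rf) / σ = (3.6000 − 1.29) / 4.2436 = 2.3100 / 4.2436 = 0.5443

0.54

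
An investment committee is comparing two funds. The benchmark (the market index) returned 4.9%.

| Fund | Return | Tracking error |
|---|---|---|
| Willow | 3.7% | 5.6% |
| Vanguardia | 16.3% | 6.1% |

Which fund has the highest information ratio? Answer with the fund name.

Willow: IR = (3.7% − 4.9%) / 5.6% = -0.214
Vanguardia: IR = (16.3% − 4.9%) / 6.1% = 1.869
Highest: Vanguardia (1.869).

Vanguardia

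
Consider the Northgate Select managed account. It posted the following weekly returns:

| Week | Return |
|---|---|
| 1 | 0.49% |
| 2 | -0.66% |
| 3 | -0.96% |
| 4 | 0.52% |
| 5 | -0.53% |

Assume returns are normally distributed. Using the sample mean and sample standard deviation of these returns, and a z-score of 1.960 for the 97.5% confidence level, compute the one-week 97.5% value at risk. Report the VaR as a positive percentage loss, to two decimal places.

1.57

Mean return μ = -1.140 / 5 = -0.2280%
Sample σ = √[Σ(r − μ)² / 4] = √[1.8887 / 4] = √0.4722 = 0.6872%
VaR = −(μ − z·σ) = −(-0.2280 − 1.960 × 0.6872) = −(-1.5749) = 1.5749%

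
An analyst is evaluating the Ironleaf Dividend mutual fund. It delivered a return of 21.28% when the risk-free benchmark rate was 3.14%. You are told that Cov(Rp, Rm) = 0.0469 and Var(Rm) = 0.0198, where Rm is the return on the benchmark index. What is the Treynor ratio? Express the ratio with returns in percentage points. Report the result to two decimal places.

7.66

β = Cov / Var = 0.0469 / 0.0198 = 2.3687
Treynor = (Rp − Rf) / β = (21.28% − 3.14%) / 2.3687 = 18.14 / 2.3687 = 7.6582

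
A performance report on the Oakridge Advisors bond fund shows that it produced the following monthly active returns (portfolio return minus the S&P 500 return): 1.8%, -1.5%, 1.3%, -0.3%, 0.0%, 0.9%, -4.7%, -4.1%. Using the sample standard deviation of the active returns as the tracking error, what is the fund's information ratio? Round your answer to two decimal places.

r̄ = (1.8 − 1.5 + 1.3 − 0.3 + 0 + 0.9 − 4.7 − 4.1) / 8 = -0.8250%
Σ(r − r̄)² = 41.5350; sample σ = √(41.5350/7) = 2.4359%
IR = r̄ / tracking error = -0.8250 / 2.4359 = -0.3387

-0.34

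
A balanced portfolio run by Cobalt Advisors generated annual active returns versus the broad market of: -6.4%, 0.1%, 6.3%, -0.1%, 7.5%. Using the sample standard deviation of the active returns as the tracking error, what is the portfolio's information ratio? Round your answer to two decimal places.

Mean return r̄ = 7.40 / 5 = 1.4800%
Σ(r − r̄)² = (-6.4 − 1.4800)² + (0.1 − 1.4800)² + … = 125.9680
σ = √[125.9680 / 4] = 5.6118%
IR = r̄ / tracking error = 1.4800 / 5.6118 = 0.2637

0.26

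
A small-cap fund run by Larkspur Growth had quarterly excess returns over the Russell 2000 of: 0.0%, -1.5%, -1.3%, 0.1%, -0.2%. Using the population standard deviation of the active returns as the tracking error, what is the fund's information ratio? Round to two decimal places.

Mean return μ = -2.90 / 5 = -0.5800%
Population σ = √[Σ(r − μ)² / 5] = √[2.3080 / 5] = √0.4616 = 0.6794%
IR = μ / tracking error = -0.5800 / 0.6794 = -0.8537

-0.85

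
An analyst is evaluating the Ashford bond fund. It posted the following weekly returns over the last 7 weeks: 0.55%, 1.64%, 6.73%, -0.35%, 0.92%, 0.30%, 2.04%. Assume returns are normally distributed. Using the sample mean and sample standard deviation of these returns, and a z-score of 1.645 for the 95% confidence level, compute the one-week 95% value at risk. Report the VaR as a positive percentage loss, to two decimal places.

2.20

r̄ = (0.55 + 1.64 + 6.73 − 0.35 + 0.92 + 0.3 + 2.04) / 7 = 11.830 / 7 = 1.6900%
Sample σ = √[Σ(r − r̄)² / 6] = √[33.5128 / 6] = √5.5855 = 2.3634%
VaR = −(r̄ − z·σ) = −(1.6900 − 1.645 × 2.3634) = −(-2.1978) = 2.1978%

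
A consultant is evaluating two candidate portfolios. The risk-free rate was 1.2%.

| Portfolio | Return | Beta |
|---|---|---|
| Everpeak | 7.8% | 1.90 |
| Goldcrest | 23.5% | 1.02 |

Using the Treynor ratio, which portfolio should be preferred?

Goldcrest

Everpeak: Treynor = (7.8% − 1.2%) / 1.90 = 3.474
Goldcrest: Treynor = (23.5% − 1.2%) / 1.02 = 21.863
Highest: Goldcrest (21.863).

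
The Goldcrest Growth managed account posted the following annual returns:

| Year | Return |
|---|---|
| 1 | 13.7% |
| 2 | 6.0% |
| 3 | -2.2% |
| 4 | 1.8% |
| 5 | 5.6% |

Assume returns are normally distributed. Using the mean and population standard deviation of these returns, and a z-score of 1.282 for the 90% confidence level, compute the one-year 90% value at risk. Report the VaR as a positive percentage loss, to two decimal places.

1.78

r̄ = (13.7 + 6 − 2.2 + 1.8 + 5.6) / 5 = 24.90 / 5 = 4.9800%
Population std dev = √[139.1280 / 5] = 5.2750%
VaR = −(r̄ − z·σ) = −(4.9800 − 1.282 × 5.2750) = −(-1.7826) = 1.7826%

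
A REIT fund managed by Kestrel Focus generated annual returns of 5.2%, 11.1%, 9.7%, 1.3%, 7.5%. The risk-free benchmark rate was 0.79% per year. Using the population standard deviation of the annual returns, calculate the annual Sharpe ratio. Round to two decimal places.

1.78

r̄ = (5.2 + 11.1 + 9.7 + 1.3 + 7.5) / 5 = 34.80 / 5 = 6.9600%
Σ(r − r̄)² = (5.2 − 6.9600)² + (11.1 − 6.9600)² + (9.7 − 6.9600)² + … = 60.0720
σ = √[60.0720 / 5] = 3.4662%
Sharpe = (r̄ − rf) / σ = (6.9600 − 0.79) / 3.4662 = 6.1700 / 3.4662 = 1.7800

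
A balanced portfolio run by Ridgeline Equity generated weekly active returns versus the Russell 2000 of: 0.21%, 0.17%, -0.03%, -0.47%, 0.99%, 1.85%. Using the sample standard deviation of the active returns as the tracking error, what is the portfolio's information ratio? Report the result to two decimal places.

r̄ = (0.21 + 0.17 − 0.03 − 0.47 + 0.99 + 1.85) / 6 = 0.4533%
Σ(r − r̄)² = 3.4643; sample σ = √(3.4643/5) = 0.8324%
IR = r̄ / tracking error = 0.4533 / 0.8324 = 0.5446

0.54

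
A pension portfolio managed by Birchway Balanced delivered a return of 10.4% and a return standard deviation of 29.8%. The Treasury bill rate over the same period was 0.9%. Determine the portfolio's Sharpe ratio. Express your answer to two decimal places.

0.32

Sharpe = (Rp − Rf) / σp = (10.4% − 0.9%) / 29.8% = 9.50% / 29.8% = 0.3188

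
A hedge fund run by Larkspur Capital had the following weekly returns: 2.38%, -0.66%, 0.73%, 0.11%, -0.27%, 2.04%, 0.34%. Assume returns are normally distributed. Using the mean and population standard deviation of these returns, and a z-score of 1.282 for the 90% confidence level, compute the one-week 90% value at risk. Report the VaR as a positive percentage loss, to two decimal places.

r̄ = (2.38 − 0.66 + 0.73 + 0.11 − 0.27 + 2.04 + 0.34) / 7 = 0.6671%
Σ(r − r̄)² = (2.38 − 0.6671)² + (-0.66 − 0.6671)² + … = 7.8795
σ = √[7.8795 / 7] = 1.0610%
VaR = −(r̄ − z·σ) = −(0.6671 − 1.282 × 1.0610) = −(-0.6931) = 0.6931%

0.69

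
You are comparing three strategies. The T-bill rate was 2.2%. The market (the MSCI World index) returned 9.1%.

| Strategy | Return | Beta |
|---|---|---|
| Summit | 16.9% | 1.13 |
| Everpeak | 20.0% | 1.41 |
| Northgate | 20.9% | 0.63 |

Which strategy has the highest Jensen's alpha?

Northgate

Summit: α = 16.9% − [2.2% + 1.13 × (9.1% − 2.2%)] = 6.903
Everpeak: α = 20.0% − [2.2% + 1.41 × (9.1% − 2.2%)] = 8.071
Northgate: α = 20.9% − [2.2% + 0.63 × (9.1% − 2.2%)] = 14.353
Highest: Northgate (14.353).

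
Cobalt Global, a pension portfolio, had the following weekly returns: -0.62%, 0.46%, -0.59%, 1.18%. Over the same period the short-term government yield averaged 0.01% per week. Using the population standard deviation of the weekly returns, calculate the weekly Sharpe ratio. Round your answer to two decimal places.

r̄ = (-0.62 + 0.46 − 0.59 + 1.18) / 4 = 0.1075%
Population σ = √[Σ(r − r̄)² / 4] = √[2.2903 / 4] = √0.5726 = 0.7567%
Sharpe = (r̄ − rf) / σ = (0.1075 − 0.01) / 0.7567 = 0.0975 / 0.7567 = 0.1288

0.13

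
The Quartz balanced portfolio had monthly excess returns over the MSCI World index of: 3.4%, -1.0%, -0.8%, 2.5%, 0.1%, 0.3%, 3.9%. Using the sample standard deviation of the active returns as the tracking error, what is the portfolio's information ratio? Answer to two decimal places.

0.59

r̄ = (3.4 − 1 − 0.8 + 2.5 + 0.1 + 0.3 + 3.9) / 7 = 8.40 / 7 = 1.2000%
Sample std dev = √[24.6800 / 6] = 2.0281%
IR = r̄ / tracking error = 1.2000 / 2.0281 = 0.5917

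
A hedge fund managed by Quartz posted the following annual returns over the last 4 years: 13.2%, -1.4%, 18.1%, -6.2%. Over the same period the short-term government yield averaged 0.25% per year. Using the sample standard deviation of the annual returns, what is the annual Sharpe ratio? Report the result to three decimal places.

0.490

r̄ = (13.2 − 1.4 + 18.1 − 6.2) / 4 = 23.70 / 4 = 5.9250%
Sample σ = √[Σ(r − r̄)² / 3] = √[401.8275 / 3] = √133.9425 = 11.5734%
Sharpe = (r̄ − rf) / σ = (5.9250 − 0.25) / 11.5734 = 5.6750 / 11.5734 = 0.4903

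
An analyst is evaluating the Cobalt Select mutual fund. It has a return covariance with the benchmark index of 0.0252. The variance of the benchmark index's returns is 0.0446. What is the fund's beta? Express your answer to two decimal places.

0.57

β = Cov(Rp, Rm) / Var(Rm) = 0.0252 / 0.0446 = 0.5650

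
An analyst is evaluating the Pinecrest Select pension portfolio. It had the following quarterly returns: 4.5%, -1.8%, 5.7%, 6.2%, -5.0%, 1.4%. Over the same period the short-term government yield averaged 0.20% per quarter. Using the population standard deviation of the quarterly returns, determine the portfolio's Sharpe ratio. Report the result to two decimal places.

0.40

r̄ = (4.5 − 1.8 + 5.7 + 6.2 − 5 + 1.4) / 6 = 1.8333%
Population std dev = √[101.2133 / 6] = 4.1072%
Sharpe = (r̄ − rf) / σ = (1.8333 − 0.2) / 4.1072 = 1.6333 / 4.1072 = 0.3977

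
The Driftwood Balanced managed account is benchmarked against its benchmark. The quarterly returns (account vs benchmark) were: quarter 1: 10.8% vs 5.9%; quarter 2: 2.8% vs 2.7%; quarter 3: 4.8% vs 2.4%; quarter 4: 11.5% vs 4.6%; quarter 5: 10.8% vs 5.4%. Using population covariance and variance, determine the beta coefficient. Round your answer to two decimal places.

2.31

r̄p = 8.1400%,  r̄m = 4.2000%
Cov = Σ(rp − r̄p)(rm − r̄m) / 5 = 4.6160
Var(rm) = Σ(rm − r̄m)² / 5 = 1.9960
β = Cov / Var = 4.6160 / 1.9960 = 2.3126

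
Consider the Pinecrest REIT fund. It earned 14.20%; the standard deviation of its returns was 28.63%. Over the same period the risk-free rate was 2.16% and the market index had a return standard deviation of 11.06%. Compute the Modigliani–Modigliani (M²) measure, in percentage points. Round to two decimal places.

6.81

Sharpe = (Rp − Rf) / σp = (14.20% − 2.16%) / 28.63% = 0.4205
M² = Rf + Sharpe × σm = 2.16% + 0.4205 × 11.06% = 6.8107%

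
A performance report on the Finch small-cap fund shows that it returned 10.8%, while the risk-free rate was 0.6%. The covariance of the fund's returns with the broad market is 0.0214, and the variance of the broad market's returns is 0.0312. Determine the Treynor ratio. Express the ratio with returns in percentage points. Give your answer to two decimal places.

β = Cov / Var = 0.0214 / 0.0312 = 0.6859
Treynor = (Rp − Rf) / β = (10.8% − 0.6%) / 0.6859 = 10.20 / 0.6859 = 14.8710

14.87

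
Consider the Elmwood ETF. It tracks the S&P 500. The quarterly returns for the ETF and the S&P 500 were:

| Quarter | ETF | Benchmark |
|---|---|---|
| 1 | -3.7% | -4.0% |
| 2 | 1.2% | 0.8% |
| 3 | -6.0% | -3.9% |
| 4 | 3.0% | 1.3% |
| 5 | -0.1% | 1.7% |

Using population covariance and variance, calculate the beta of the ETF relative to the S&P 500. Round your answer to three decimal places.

r̄p = -1.1200%,  r̄m = -0.8200%
Cov = Σ(rp − r̄p)(rm − r̄m) / 5 = 7.6596
Var(rm) = Σ(rm − r̄m)² / 5 = 6.6136
β = Cov / Var = 7.6596 / 6.6136 = 1.1582

1.158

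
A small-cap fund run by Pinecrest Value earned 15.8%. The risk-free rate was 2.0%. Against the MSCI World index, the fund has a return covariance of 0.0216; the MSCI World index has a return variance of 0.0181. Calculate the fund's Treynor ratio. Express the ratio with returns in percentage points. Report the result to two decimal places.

β = Cov / Var = 0.0216 / 0.0181 = 1.1934
Treynor = (Rp − Rf) / β = (15.8% − 2.0%) / 1.1934 = 13.80 / 1.1934 = 11.5636

11.56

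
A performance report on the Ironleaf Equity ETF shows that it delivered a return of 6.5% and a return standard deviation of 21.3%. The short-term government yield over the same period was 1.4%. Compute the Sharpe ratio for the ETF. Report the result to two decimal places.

0.24

Sharpe = (Rp − Rf) / σp = (6.5% − 1.4%) / 21.3% = 5.10% / 21.3% = 0.2394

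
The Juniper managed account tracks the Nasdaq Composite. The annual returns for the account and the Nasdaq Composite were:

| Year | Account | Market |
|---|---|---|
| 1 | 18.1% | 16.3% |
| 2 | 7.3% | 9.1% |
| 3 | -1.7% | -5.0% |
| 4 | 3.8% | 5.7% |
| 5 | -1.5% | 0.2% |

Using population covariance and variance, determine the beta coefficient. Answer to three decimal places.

0.951

r̄p = 5.2000%,  r̄m = 5.2600%
Cov = Σ(rp − r̄p)(rm − r̄m) / 5 = 50.9120
Var(rm) = Σ(rm − r̄m)² / 5 = 53.5384
β = Cov / Var = 50.9120 / 53.5384 = 0.9509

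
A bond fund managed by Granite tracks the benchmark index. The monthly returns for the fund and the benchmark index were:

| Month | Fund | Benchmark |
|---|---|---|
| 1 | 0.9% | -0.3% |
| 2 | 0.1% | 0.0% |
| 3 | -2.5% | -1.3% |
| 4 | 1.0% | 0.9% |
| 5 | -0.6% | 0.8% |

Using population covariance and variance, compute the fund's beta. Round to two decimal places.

r̄p = -0.2200%,  r̄m = 0.0200%
Cov = Σ(rp − r̄p)(rm − r̄m) / 5 = 0.6844
Var(rm) = Σ(rm − r̄m)² / 5 = 0.6456
β = Cov / Var = 0.6844 / 0.6456 = 1.0601

1.06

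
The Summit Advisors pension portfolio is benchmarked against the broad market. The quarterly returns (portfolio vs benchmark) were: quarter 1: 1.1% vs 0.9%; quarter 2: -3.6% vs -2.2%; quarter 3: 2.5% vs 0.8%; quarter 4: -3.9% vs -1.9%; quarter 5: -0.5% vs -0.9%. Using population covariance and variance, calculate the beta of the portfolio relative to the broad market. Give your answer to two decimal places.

r̄p = -0.8800%,  r̄m = -0.6600%
Cov = Σ(rp − r̄p)(rm − r̄m) / 5 = 3.1732
Var(rm) = Σ(rm − r̄m)² / 5 = 1.7064
β = Cov / Var = 3.1732 / 1.7064 = 1.8596

1.86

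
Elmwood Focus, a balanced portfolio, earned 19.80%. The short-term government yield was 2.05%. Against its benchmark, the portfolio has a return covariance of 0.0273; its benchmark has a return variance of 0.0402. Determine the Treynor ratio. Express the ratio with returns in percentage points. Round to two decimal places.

β = Cov / Var = 0.0273 / 0.0402 = 0.6791
Treynor = (Rp − Rf) / β = (19.80% − 2.05%) / 0.6791 = 17.75 / 0.6791 = 26.1375

26.14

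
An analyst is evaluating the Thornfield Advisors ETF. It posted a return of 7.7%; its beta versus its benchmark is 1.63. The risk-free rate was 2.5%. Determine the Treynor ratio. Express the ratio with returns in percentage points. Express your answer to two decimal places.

Treynor = (Rp − Rf) / β = (7.7% − 2.5%) / 1.63 = 5.20 / 1.63 = 3.1902

3.19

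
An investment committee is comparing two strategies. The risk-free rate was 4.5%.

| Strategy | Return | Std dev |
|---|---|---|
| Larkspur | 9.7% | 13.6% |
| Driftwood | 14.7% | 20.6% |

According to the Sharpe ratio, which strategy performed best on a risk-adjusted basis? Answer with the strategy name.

Driftwood

Larkspur: Sharpe ratio = (9.7% − 4.5%) / 13.6% = 0.382
Driftwood: Sharpe ratio = (14.7% − 4.5%) / 20.6% = 0.495
Highest: Driftwood (0.495).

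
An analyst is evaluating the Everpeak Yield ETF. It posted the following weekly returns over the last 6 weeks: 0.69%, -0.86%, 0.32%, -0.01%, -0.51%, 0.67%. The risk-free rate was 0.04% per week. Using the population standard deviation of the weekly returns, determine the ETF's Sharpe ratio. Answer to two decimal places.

Mean return r̄ = 0.300 / 6 = 0.0500%
Σ(r − r̄)² = 2.0122; population σ = √(2.0122/6) = 0.5791%
Sharpe = (r̄ − rf) / σ = (0.0500 − 0.04) / 0.5791 = 0.0100 / 0.5791 = 0.0173

0.02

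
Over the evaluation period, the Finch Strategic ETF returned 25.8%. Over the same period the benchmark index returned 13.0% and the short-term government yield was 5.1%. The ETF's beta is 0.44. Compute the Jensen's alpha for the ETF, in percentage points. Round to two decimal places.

CAPM expected return = Rf + β(Rm − Rf) = 5.1% + 0.44 × (13.0% − 5.1%) = 5.1 + 0.44 × 7.90 = 8.5760%
Jensen's α = Rp − E[R] = 25.8% − 8.5760% = 17.2240

17.22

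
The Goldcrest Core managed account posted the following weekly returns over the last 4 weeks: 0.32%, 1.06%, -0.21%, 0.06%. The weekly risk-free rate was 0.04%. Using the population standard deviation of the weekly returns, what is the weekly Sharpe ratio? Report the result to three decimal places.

Mean return μ = 1.230 / 4 = 0.3075%
Population σ = √[Σ(r − μ)² / 4] = √[0.8955 / 4] = √0.2239 = 0.4732%
Sharpe = (μ − rf) / σ = (0.3075 − 0.04) / 0.4732 = 0.2675 / 0.4732 = 0.5653

0.565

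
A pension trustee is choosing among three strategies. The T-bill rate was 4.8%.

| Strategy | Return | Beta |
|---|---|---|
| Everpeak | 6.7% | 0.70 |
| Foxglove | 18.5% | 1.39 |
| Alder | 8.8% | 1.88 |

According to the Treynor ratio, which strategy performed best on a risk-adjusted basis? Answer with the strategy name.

Everpeak: Treynor = (6.7% − 4.8%) / 0.70 = 2.714
Foxglove: Treynor = (18.5% − 4.8%) / 1.39 = 9.856
Alder: Treynor = (8.8% − 4.8%) / 1.88 = 2.128
Highest: Foxglove (9.856).

Foxglove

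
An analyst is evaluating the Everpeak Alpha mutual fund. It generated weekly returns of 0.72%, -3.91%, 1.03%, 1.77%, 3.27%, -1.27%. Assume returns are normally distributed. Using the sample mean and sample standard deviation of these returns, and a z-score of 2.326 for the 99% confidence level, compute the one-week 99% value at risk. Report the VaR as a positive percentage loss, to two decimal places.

5.60

Mean return r̄ = 1.610 / 6 = 0.2683%
Σ(r − r̄)² = (0.72 − 0.2683)² + (-3.91 − 0.2683)² + (1.03 − 0.2683)² + … = 31.8741
sample σ = √(31.8741 / 5) = √6.3748 = 2.5248%
VaR = −(r̄ − z·σ) = −(0.2683 − 2.326 × 2.5248) = −(-5.6044) = 5.6044%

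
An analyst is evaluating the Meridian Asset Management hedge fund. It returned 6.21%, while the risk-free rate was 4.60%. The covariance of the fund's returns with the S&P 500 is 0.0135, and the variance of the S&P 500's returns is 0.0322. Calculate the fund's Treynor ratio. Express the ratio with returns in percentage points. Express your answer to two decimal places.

3.84

β = Cov / Var = 0.0135 / 0.0322 = 0.4193
Treynor = (Rp − Rf) / β = (6.21% − 4.60%) / 0.4193 = 1.61 / 0.4193 = 3.8397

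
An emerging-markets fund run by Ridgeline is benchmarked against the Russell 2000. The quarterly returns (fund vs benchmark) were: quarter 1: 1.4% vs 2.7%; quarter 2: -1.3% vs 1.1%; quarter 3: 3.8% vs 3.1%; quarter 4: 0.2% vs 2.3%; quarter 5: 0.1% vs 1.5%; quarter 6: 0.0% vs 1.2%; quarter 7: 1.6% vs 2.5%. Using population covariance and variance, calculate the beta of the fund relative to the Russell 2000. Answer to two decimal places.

1.83

r̄p = 0.8286%,  r̄m = 2.0571%
Cov = Σ(rp − r̄p)(rm − r̄m) / 7 = 0.9727
Var(rm) = Σ(rm − r̄m)² / 7 = 0.5310
β = Cov / Var = 0.9727 / 0.5310 = 1.8318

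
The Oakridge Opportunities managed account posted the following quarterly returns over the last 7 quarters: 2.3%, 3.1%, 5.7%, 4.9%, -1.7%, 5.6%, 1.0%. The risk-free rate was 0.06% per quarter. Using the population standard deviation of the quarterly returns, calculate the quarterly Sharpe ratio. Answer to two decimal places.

1.16

r̄ = (2.3 + 3.1 + 5.7 + 4.9 − 1.7 + 5.6 + 1) / 7 = 20.90 / 7 = 2.9857%
Σ(r − r̄)² = 44.2486; population σ = √(44.2486/7) = 2.5142%
Sharpe = (r̄ − rf) / σ = (2.9857 − 0.06) / 2.5142 = 2.9257 / 2.5142 = 1.1637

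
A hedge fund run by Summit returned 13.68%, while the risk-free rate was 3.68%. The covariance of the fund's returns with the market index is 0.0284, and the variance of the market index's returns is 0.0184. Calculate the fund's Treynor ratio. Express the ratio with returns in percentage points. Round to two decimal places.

β = Cov / Var = 0.0284 / 0.0184 = 1.5435
Treynor = (Rp − Rf) / β = (13.68% − 3.68%) / 1.5435 = 10.00 / 1.5435 = 6.4788

6.48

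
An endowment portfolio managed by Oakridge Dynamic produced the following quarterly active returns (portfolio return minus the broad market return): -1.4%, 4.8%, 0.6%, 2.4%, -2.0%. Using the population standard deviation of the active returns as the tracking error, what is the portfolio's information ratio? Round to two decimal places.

r̄ = (-1.4 + 4.8 + 0.6 + 2.4 − 2) / 5 = 0.8800%
Population std dev = √[31.2480 / 5] = 2.4999%
IR = r̄ / tracking error = 0.8800 / 2.4999 = 0.3520

0.35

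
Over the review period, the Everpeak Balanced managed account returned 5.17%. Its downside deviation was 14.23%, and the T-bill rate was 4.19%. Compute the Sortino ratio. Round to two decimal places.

0.07

Sortino = (Rp − Rf) / σd = (5.17% − 4.19%) / 14.23% = 0.98% / 14.23% = 0.0689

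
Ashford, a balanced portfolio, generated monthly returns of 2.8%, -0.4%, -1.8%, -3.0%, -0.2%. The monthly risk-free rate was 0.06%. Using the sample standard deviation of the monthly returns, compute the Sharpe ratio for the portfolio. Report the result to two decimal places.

μ = (2.8 − 0.4 − 1.8 − 3 − 0.2) / 5 = -0.5200%
Σ(r − μ)² = (2.8 − (-0.5200))² + (-0.4 − (-0.5200))² + (-1.8 − (-0.5200))² + … = 18.9280
σ = √[18.9280 / 4] = 2.1753%
Sharpe = (μ − rf) / σ = (-0.5200 − 0.06) / 2.1753 = -0.5800 / 2.1753 = -0.2666

-0.27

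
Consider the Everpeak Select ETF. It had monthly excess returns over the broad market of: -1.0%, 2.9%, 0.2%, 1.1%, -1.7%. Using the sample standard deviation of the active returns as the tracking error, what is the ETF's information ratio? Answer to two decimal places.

0.17

Mean return r̄ = 1.50 / 5 = 0.3000%
Σ(r − r̄)² = 13.1000; sample σ = √(13.1000/4) = 1.8097%
IR = r̄ / tracking error = 0.3000 / 1.8097 = 0.1658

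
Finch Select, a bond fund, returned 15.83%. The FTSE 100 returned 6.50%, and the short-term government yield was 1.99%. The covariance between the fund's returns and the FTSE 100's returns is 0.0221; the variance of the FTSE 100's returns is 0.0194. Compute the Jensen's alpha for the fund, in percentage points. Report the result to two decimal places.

β = Cov / Var = 0.0221 / 0.0194 = 1.1392
E[R] = Rf + β(Rm − Rf) = 1.99% + 1.1392 × (6.50% − 1.99%) = 7.1278%
α = Rp − E[R] = 15.83% − 7.1278% = 8.7022

8.70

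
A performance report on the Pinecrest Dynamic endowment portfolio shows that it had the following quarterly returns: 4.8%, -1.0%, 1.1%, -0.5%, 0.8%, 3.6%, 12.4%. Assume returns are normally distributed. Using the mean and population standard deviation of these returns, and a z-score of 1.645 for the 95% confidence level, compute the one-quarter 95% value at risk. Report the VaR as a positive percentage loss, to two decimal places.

4.02

r̄ = (4.8 − 1 + 1.1 − 0.5 + 0.8 + 3.6 + 12.4) / 7 = 21.20 / 7 = 3.0286%
Σ(r − r̄)² = (4.8 − 3.0286)² + (-1 − 3.0286)² + (1.1 − 3.0286)² + … = 128.6543
population σ = √(128.6543 / 7) = √18.3792 = 4.2871%
VaR = −(r̄ − z·σ) = −(3.0286 − 1.645 × 4.2871) = −(-4.0237) = 4.0237%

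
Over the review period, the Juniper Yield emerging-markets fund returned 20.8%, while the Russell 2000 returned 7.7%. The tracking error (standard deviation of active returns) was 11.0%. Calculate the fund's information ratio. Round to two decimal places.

IR = (Rp − Rb) / TE = (20.8% − 7.7%) / 11.0% = 13.10% / 11.0% = 1.1909

1.19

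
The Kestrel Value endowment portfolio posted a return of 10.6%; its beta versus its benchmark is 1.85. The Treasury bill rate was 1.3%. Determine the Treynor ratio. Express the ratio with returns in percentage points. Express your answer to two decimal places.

Treynor = (Rp − Rf) / β = (10.6% − 1.3%) / 1.85 = 9.30 / 1.85 = 5.0270

5.03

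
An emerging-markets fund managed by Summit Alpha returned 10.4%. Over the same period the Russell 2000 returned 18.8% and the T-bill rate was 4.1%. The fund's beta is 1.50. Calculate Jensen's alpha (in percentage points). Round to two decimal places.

CAPM expected return = Rf + β(Rm − Rf) = 4.1% + 1.50 × (18.8% − 4.1%) = 4.1 + 1.50 × 14.70 = 26.1500%
Jensen's α = Rp − E[R] = 10.4% − 26.1500% = -15.7500

-15.75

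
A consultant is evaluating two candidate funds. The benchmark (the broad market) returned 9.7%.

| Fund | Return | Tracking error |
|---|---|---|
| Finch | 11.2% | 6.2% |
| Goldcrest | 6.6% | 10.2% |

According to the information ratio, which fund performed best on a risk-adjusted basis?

Finch

Finch: IR = (11.2% − 9.7%) / 6.2% = 0.242
Goldcrest: IR = (6.6% − 9.7%) / 10.2% = -0.304
Highest: Finch (0.242).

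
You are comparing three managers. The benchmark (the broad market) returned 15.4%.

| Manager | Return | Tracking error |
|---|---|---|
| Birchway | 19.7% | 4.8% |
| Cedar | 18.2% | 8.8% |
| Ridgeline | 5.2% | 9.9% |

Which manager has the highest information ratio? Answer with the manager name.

Birchway: IR = (19.7% − 15.4%) / 4.8% = 0.896
Cedar: IR = (18.2% − 15.4%) / 8.8% = 0.318
Ridgeline: IR = (5.2% − 15.4%) / 9.9% = -1.030
Highest: Birchway (0.896).

Birchway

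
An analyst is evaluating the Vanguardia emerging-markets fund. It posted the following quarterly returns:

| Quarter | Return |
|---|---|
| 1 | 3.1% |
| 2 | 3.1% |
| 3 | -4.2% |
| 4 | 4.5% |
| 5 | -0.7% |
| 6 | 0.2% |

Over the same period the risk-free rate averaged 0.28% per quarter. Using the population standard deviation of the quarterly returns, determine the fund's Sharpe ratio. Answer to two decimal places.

Mean return r̄ = 6.00 / 6 = 1.0000%
Σ(r − r̄)² = (3.1 − 1.0000)² + (3.1 − 1.0000)² + … = 51.6400
population σ = √(51.6400 / 6) = √8.6067 = 2.9337%
Sharpe = (r̄ − rf) / σ = (1.0000 − 0.28) / 2.9337 = 0.7200 / 2.9337 = 0.2454

0.25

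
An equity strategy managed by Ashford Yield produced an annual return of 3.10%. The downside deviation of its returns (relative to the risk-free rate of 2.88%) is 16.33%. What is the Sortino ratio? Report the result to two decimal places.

Sortino = (Rp − Rf) / σd = (3.10% − 2.88%) / 16.33% = 0.22% / 16.33% = 0.0135

0.01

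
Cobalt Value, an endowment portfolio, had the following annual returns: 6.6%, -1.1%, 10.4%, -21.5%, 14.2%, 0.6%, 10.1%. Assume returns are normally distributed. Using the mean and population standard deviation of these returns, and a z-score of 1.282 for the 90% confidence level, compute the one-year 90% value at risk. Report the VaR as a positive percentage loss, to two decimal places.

r̄ = (6.6 − 1.1 + 10.4 − 21.5 + 14.2 + 0.6 + 10.1) / 7 = 19.30 / 7 = 2.7571%
Σ(r − r̄)² = 865.9771; population σ = √(865.9771/7) = 11.1225%
VaR = −(r̄ − z·σ) = −(2.7571 − 1.282 × 11.1225) = −(-11.5019) = 11.5019%

11.50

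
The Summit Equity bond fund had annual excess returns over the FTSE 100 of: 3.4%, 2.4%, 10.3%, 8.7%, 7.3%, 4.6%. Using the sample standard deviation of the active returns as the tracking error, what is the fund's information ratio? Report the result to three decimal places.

1.953

Mean return μ = 36.70 / 6 = 6.1167%
Sample σ = √[Σ(r − μ)² / 5] = √[49.0683 / 5] = √9.8137 = 3.1327%
IR = μ / tracking error = 6.1167 / 3.1327 = 1.9525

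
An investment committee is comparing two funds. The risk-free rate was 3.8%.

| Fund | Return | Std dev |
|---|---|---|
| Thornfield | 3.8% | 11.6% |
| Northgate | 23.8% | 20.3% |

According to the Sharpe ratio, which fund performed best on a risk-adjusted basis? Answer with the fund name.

Thornfield: Sharpe ratio = (3.8% − 3.8%) / 11.6% = 0.000
Northgate: Sharpe ratio = (23.8% − 3.8%) / 20.3% = 0.985
Highest: Northgate (0.985).

Northgate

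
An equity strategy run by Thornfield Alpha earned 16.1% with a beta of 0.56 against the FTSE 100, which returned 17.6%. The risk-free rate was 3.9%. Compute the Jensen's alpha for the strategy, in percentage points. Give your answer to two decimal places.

4.53

CAPM expected return = Rf + β(Rm − Rf) = 3.9% + 0.56 × (17.6% − 3.9%) = 3.9 + 0.56 × 13.70 = 11.5720%
Jensen's α = Rp − E[R] = 16.1% − 11.5720% = 4.5280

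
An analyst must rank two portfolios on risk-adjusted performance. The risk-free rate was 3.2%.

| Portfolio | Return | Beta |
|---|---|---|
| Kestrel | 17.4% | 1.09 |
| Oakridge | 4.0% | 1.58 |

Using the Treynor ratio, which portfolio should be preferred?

Kestrel

Kestrel: Treynor = (17.4% − 3.2%) / 1.09 = 13.028
Oakridge: Treynor = (4.0% − 3.2%) / 1.58 = 0.506
Highest: Kestrel (13.028).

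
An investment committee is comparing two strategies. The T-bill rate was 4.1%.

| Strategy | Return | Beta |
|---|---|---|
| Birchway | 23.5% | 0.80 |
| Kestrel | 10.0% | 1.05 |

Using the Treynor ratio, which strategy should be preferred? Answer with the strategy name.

Birchway: Treynor = (23.5% − 4.1%) / 0.80 = 24.250
Kestrel: Treynor = (10.0% − 4.1%) / 1.05 = 5.619
Highest: Birchway (24.250).

Birchway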